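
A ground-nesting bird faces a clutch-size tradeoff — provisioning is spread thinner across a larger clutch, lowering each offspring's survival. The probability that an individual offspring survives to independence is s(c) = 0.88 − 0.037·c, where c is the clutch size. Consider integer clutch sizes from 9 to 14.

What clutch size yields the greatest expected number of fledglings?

12

Expected fledglings = c × s(c):
  c=9: 9 × 0.547 = 4.923
  c=10: 10 × 0.510 = 5.100
  c=11: 11 × 0.473 = 5.203
  c=12: 12 × 0.436 = 5.232
  c=13: 13 × 0.399 = 5.187
  c=14: 14 × 0.362 = 5.068
Maximum at c = 12 (5.232 fledglings).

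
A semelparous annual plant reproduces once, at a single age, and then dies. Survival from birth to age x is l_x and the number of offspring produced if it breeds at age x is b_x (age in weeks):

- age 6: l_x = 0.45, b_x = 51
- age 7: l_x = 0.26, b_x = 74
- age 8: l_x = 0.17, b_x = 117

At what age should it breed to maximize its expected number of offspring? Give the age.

Expected offspring if breeding at age x = l_x × b_x:
  age 6: 0.45 × 51 = 22.950
  age 7: 0.26 × 74 = 19.240
  age 8: 0.17 × 117 = 19.890
Maximum at age 6 (22.950).

6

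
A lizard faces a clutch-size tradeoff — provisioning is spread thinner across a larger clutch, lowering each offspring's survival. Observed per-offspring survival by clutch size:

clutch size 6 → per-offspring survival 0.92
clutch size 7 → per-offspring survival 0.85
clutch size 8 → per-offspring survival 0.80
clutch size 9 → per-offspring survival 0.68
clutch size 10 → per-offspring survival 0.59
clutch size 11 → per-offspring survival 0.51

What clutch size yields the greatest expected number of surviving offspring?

Expected surviving offspring = c × s(c):
  c=6: 6 × 0.92 = 5.520
  c=7: 7 × 0.85 = 5.950
  c=8: 8 × 0.80 = 6.400
  c=9: 9 × 0.68 = 6.120
  c=10: 10 × 0.59 = 5.900
  c=11: 11 × 0.51 = 5.610
Maximum at c = 8 (6.400 surviving offspring).

8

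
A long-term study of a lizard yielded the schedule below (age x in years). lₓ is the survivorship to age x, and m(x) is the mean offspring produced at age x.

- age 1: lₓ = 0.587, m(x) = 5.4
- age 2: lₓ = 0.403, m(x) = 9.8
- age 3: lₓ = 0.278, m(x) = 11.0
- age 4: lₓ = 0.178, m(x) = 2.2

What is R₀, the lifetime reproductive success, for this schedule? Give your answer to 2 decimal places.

R₀ = Σ lₓ m(x):
  age 1: 0.587 × 5.4 = 3.1698
  age 2: 0.403 × 9.8 = 3.9494
  age 3: 0.278 × 11.0 = 3.0580
  age 4: 0.178 × 2.2 = 0.3916
R₀ = 3.1698 + 3.9494 + 3.0580 + 0.3916 = 10.5688

10.57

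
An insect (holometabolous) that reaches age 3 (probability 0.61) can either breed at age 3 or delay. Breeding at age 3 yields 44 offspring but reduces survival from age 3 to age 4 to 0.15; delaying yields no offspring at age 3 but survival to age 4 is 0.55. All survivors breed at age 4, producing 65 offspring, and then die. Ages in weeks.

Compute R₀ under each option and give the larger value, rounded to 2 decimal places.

32.79

breed at age 3: R₀ = 0.61 × (44 + 0.15 × 65) = 0.61 × 53.7500 = 32.7875
delay to age 4: R₀ = 0.61 × (0.55 × 65) = 0.61 × 35.7500 = 21.8075
Higher: breed at age 3 (32.7875).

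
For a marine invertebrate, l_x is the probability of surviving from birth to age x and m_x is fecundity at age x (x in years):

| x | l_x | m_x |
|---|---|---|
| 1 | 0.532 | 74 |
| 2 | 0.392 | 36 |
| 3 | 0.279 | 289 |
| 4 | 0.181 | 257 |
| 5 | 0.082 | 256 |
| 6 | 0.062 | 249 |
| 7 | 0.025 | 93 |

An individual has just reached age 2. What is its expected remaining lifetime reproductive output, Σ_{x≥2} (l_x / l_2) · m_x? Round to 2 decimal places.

l_2 = 0.392. Conditional survival from age 2 to x is l_x / l_2.
  x=2: (0.392/0.392) × 36 = 36.0000
  x=3: (0.279/0.392) × 289 = 205.6913
  x=4: (0.181/0.392) × 257 = 118.6658
  x=5: (0.082/0.392) × 256 = 53.5510
  x=6: (0.062/0.392) × 249 = 39.3827
  x=7: (0.025/0.392) × 93 = 5.9311
Sum = 36.0000 + 205.6913 + 118.6658 + 53.5510 + 39.3827 + 5.9311 = 459.2219

459.22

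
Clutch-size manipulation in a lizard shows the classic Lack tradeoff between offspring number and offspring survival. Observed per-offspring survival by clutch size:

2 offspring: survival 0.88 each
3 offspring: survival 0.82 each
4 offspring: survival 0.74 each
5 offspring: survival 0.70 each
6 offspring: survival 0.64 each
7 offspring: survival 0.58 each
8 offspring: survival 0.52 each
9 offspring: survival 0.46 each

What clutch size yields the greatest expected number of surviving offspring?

Expected surviving offspring = c × s(c):
  c=2: 2 × 0.88 = 1.760
  c=3: 3 × 0.82 = 2.460
  c=4: 4 × 0.74 = 2.960
  c=5: 5 × 0.70 = 3.500
  c=6: 6 × 0.64 = 3.840
  c=7: 7 × 0.58 = 4.060
  c=8: 8 × 0.52 = 4.160
  c=9: 9 × 0.46 = 4.140
Maximum at c = 8 (4.160 surviving offspring).

8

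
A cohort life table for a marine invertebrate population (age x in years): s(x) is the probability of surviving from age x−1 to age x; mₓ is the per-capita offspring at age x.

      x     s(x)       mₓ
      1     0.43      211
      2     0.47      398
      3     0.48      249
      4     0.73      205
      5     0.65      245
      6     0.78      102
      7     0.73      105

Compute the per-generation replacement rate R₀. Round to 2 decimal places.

Survivorship from birth: l_x = s_1·s_2·…·s_x.
  l_1 = 0.43000
  l_2 = 0.20210
  l_3 = 0.09701
  l_4 = 0.07082
  l_5 = 0.04603
  l_6 = 0.03590
  l_7 = 0.02621
R₀ = Σ l_x mₓ:
  age 1: 0.43000 × 211 = 90.7300
  age 2: 0.20210 × 398 = 80.4358
  age 3: 0.09701 × 249 = 24.1555
  age 4: 0.07082 × 205 = 14.5181
  age 5: 0.04603 × 245 = 11.2774
  age 6: 0.03590 × 102 = 3.6618
  age 7: 0.02621 × 105 = 2.7521
R₀ = 90.7300 + 80.4358 + 24.1555 + 14.5181 + 11.2774 + 3.6618 + 2.7521 = 227.5306

227.53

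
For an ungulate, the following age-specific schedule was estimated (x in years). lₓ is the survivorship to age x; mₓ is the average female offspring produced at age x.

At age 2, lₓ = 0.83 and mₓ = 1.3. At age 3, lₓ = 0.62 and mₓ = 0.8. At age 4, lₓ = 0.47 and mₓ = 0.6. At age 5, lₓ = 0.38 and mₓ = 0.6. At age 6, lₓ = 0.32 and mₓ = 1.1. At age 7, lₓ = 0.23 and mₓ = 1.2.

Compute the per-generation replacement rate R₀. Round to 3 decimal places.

2.713

R₀ = Σ lₓ mₓ:
  age 2: 0.83 × 1.3 = 1.0790
  age 3: 0.62 × 0.8 = 0.4960
  age 4: 0.47 × 0.6 = 0.2820
  age 5: 0.38 × 0.6 = 0.2280
  age 6: 0.32 × 1.1 = 0.3520
  age 7: 0.23 × 1.2 = 0.2760
R₀ = 1.0790 + 0.4960 + 0.2820 + 0.2280 + 0.3520 + 0.2760 = 2.7130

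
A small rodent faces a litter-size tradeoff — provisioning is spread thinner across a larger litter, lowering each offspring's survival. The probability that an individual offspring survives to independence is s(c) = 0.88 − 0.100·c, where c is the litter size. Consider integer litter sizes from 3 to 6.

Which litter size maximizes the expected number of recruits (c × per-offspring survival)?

Expected recruits = c × s(c):
  c=3: 3 × 0.580 = 1.740
  c=4: 4 × 0.480 = 1.920
  c=5: 5 × 0.380 = 1.900
  c=6: 6 × 0.280 = 1.680
Maximum at c = 4 (1.920 recruits).

4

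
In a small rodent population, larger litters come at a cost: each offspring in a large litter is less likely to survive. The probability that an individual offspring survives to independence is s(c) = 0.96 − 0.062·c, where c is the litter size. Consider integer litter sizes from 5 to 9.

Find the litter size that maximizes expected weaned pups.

8

Expected weaned pups = c × s(c):
  c=5: 5 × 0.650 = 3.250
  c=6: 6 × 0.588 = 3.528
  c=7: 7 × 0.526 = 3.682
  c=8: 8 × 0.464 = 3.712
  c=9: 9 × 0.402 = 3.618
Maximum at c = 8 (3.712 weaned pups).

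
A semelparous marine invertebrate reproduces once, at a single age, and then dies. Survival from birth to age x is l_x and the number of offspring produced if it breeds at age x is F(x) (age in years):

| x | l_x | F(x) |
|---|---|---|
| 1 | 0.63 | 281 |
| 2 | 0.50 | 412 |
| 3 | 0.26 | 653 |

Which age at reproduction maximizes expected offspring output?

2

Expected offspring if breeding at age x = l_x × F(x):
  age 1: 0.63 × 281 = 177.030
  age 2: 0.50 × 412 = 206.000
  age 3: 0.26 × 653 = 169.780
Maximum at age 2 (206.000).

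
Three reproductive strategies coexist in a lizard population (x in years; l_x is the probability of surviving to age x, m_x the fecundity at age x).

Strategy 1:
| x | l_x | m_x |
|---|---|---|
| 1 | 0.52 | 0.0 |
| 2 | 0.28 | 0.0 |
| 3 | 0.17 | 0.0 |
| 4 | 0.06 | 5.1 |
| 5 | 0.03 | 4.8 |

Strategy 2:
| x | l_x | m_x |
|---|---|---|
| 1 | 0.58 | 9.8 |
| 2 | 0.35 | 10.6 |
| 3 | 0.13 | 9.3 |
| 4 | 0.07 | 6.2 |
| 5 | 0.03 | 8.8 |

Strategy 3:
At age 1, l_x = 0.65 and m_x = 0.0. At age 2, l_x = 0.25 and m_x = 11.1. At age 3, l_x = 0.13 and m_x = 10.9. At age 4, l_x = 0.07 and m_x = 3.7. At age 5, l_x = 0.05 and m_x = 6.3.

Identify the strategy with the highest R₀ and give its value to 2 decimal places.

Strategy 1: R₀ = 0.52×0.0 + 0.28×0.0 + 0.17×0.0 + 0.06×5.1 + 0.03×4.8 = 0.4500
Strategy 2: R₀ = 0.58×9.8 + 0.35×10.6 + 0.13×9.3 + 0.07×6.2 + 0.03×8.8 = 11.3010
Strategy 3: R₀ = 0.65×0.0 + 0.25×11.1 + 0.13×10.9 + 0.07×3.7 + 0.05×6.3 = 4.7660
Highest R₀: strategy 2 with 11.3010.

11.30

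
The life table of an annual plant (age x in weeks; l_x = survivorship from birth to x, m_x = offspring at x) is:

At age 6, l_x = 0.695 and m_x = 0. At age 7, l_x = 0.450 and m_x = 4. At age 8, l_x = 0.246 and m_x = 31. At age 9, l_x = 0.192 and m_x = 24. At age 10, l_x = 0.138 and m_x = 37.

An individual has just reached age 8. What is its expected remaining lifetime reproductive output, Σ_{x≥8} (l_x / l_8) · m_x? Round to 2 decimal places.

70.49

l_8 = 0.246. Conditional survival from age 8 to x is l_x / l_8.
  x=8: (0.246/0.246) × 31 = 31.0000
  x=9: (0.192/0.246) × 24 = 18.7317
  x=10: (0.138/0.246) × 37 = 20.7561
Sum = 31.0000 + 18.7317 + 20.7561 = 70.4878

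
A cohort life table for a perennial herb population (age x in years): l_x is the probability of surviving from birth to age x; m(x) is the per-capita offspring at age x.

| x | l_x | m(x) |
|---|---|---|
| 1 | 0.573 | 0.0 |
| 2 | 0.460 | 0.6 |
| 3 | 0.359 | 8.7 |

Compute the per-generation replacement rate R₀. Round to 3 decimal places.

R₀ = Σ l_x m(x):
  age 1: 0.573 × 0.0 = 0.0000
  age 2: 0.460 × 0.6 = 0.2760
  age 3: 0.359 × 8.7 = 3.1233
R₀ = 0.0000 + 0.2760 + 3.1233 = 3.3993

3.399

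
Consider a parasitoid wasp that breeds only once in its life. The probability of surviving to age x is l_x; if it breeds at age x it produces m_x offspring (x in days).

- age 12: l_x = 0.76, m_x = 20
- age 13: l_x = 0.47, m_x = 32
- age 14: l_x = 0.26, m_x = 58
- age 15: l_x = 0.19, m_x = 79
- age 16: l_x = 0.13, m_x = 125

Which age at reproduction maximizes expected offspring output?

Expected offspring if breeding at age x = l_x × m_x:
  age 12: 0.76 × 20 = 15.200
  age 13: 0.47 × 32 = 15.040
  age 14: 0.26 × 58 = 15.080
  age 15: 0.19 × 79 = 15.010
  age 16: 0.13 × 125 = 16.250
Maximum at age 16 (16.250).

16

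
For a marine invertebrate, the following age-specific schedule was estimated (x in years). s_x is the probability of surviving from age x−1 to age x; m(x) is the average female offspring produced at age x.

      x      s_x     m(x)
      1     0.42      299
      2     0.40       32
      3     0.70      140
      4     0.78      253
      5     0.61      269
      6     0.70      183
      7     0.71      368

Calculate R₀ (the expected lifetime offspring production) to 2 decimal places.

Survivorship from birth: l_x = s_1·s_2·…·s_x.
  l_1 = 0.42000
  l_2 = 0.16800
  l_3 = 0.11760
  l_4 = 0.09173
  l_5 = 0.05595
  l_6 = 0.03917
  l_7 = 0.02781
R₀ = Σ l_x m(x):
  age 1: 0.42000 × 299 = 125.5800
  age 2: 0.16800 × 32 = 5.3760
  age 3: 0.11760 × 140 = 16.4640
  age 4: 0.09173 × 253 = 23.2077
  age 5: 0.05595 × 269 = 15.0505
  age 6: 0.03917 × 183 = 7.1681
  age 7: 0.02781 × 368 = 10.2341
R₀ = 125.5800 + 5.3760 + 16.4640 + 23.2077 + 15.0505 + 7.1681 + 10.2341 = 203.0804

203.08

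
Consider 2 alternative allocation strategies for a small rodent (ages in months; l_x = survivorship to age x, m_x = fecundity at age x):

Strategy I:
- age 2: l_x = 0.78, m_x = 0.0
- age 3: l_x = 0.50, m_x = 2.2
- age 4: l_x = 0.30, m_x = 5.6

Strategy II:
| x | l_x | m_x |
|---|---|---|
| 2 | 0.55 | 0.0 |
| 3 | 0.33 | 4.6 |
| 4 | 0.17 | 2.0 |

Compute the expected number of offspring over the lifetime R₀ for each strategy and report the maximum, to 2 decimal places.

Strategy I: R₀ = 0.78×0.0 + 0.50×2.2 + 0.30×5.6 = 2.7800
Strategy II: R₀ = 0.55×0.0 + 0.33×4.6 + 0.17×2.0 = 1.8580
Highest R₀: strategy I with 2.7800.

2.78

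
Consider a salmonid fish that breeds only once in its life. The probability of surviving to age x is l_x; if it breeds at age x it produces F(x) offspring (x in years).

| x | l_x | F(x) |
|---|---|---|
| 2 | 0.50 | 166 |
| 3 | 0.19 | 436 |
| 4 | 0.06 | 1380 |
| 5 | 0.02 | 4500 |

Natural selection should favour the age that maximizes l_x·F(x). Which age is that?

5

Expected offspring if breeding at age x = l_x × F(x):
  age 2: 0.50 × 166 = 83.000
  age 3: 0.19 × 436 = 82.840
  age 4: 0.06 × 1380 = 82.800
  age 5: 0.02 × 4500 = 90.000
Maximum at age 5 (90.000).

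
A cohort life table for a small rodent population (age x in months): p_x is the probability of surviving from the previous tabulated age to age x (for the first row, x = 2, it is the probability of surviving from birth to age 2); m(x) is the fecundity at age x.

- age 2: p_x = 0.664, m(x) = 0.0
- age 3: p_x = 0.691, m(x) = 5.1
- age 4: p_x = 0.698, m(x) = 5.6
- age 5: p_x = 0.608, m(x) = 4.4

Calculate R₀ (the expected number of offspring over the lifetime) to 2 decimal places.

4.99

Survivorship from birth: l_x = p_2·p_3·…·p_x.
  l_2 = 0.66400
  l_3 = 0.45882
  l_4 = 0.32026
  l_5 = 0.19472
R₀ = Σ l_x m(x):
  age 2: 0.66400 × 0.0 = 0.0000
  age 3: 0.45882 × 5.1 = 2.3400
  age 4: 0.32026 × 5.6 = 1.7935
  age 5: 0.19472 × 4.4 = 0.8568
R₀ = 0.0000 + 2.3400 + 1.7935 + 0.8568 = 4.9902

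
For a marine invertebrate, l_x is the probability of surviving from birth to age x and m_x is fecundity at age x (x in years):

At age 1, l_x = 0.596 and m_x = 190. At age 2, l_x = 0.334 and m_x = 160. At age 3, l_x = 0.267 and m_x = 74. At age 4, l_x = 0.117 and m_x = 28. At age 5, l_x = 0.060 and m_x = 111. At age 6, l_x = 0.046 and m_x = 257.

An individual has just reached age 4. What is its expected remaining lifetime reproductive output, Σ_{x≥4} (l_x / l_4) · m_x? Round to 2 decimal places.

185.97

l_4 = 0.117. Conditional survival from age 4 to x is l_x / l_4.
  x=4: (0.117/0.117) × 28 = 28.0000
  x=5: (0.060/0.117) × 111 = 56.9231
  x=6: (0.046/0.117) × 257 = 101.0427
Sum = 28.0000 + 56.9231 + 101.0427 = 185.9658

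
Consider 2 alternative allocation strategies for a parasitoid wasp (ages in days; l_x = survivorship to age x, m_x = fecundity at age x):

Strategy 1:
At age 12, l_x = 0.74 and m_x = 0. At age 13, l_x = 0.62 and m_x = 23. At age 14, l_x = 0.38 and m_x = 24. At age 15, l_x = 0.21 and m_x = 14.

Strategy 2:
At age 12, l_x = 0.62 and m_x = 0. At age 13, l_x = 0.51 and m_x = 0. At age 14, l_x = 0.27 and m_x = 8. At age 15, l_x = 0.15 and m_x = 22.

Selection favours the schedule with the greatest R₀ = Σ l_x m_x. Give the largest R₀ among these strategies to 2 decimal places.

Strategy 1: R₀ = 0.74×0 + 0.62×23 + 0.38×24 + 0.21×14 = 26.3200
Strategy 2: R₀ = 0.62×0 + 0.51×0 + 0.27×8 + 0.15×22 = 5.4600
Highest R₀: strategy 1 with 26.3200.

26.32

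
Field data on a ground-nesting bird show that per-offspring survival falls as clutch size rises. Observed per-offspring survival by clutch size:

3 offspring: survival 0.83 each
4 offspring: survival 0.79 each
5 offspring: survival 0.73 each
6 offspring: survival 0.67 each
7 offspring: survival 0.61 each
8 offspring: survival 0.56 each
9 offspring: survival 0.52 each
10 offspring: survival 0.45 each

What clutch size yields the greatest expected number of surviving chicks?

Expected surviving chicks = c × s(c):
  c=3: 3 × 0.83 = 2.490
  c=4: 4 × 0.79 = 3.160
  c=5: 5 × 0.73 = 3.650
  c=6: 6 × 0.67 = 4.020
  c=7: 7 × 0.61 = 4.270
  c=8: 8 × 0.56 = 4.480
  c=9: 9 × 0.52 = 4.680
  c=10: 10 × 0.45 = 4.500
Maximum at c = 9 (4.680 surviving chicks).

9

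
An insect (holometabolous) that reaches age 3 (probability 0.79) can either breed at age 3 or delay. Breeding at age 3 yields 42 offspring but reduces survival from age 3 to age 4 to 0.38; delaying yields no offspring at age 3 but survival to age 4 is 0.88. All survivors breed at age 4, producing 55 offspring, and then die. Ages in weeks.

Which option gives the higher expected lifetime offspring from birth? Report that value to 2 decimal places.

49.69

breed at age 3: R₀ = 0.79 × (42 + 0.38 × 55) = 0.79 × 62.9000 = 49.6910
delay to age 4: R₀ = 0.79 × (0.88 × 55) = 0.79 × 48.4000 = 38.2360
Higher: breed at age 3 (49.6910).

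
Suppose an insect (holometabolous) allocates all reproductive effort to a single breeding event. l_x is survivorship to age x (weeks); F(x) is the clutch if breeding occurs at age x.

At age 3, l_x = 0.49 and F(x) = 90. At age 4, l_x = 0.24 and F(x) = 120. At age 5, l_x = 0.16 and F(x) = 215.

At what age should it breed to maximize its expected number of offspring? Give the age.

3

Expected offspring if breeding at age x = l_x × F(x):
  age 3: 0.49 × 90 = 44.100
  age 4: 0.24 × 120 = 28.800
  age 5: 0.16 × 215 = 34.400
Maximum at age 3 (44.100).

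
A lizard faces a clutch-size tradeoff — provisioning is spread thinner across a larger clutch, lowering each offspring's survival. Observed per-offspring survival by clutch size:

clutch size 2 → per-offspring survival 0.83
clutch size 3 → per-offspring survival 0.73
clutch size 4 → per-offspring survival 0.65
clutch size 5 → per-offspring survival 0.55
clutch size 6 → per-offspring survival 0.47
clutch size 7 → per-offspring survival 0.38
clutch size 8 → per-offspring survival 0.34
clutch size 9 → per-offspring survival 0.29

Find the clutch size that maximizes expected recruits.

6

Expected recruits = c × s(c):
  c=2: 2 × 0.83 = 1.660
  c=3: 3 × 0.73 = 2.190
  c=4: 4 × 0.65 = 2.600
  c=5: 5 × 0.55 = 2.750
  c=6: 6 × 0.47 = 2.820
  c=7: 7 × 0.38 = 2.660
  c=8: 8 × 0.34 = 2.720
  c=9: 9 × 0.29 = 2.610
Maximum at c = 6 (2.820 recruits).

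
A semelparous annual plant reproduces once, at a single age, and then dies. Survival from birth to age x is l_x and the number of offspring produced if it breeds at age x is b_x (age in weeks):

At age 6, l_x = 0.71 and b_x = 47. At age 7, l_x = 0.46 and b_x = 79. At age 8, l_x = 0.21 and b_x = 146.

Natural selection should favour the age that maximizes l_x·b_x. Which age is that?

Expected offspring if breeding at age x = l_x × b_x:
  age 6: 0.71 × 47 = 33.370
  age 7: 0.46 × 79 = 36.340
  age 8: 0.21 × 146 = 30.660
Maximum at age 7 (36.340).

7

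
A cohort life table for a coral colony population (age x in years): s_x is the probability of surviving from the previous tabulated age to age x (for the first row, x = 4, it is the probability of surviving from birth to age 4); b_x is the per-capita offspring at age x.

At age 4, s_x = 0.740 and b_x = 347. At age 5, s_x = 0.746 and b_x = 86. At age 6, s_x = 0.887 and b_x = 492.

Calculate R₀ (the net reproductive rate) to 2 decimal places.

Survivorship from birth: l_x = s_4·s_5·…·s_x.
  l_4 = 0.74000
  l_5 = 0.55204
  l_6 = 0.48966
R₀ = Σ l_x b_x:
  age 4: 0.74000 × 347 = 256.7800
  age 5: 0.55204 × 86 = 47.4754
  age 6: 0.48966 × 492 = 240.9127
R₀ = 256.7800 + 47.4754 + 240.9127 = 545.1682

545.17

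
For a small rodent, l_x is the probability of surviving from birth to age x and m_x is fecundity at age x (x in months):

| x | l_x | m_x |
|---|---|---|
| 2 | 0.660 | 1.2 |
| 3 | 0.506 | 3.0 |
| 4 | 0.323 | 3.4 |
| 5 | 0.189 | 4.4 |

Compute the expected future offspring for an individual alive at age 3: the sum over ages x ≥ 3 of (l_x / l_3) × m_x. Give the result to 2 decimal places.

l_3 = 0.506. Conditional survival from age 3 to x is l_x / l_3.
  x=3: (0.506/0.506) × 3.0 = 3.0000
  x=4: (0.323/0.506) × 3.4 = 2.1704
  x=5: (0.189/0.506) × 4.4 = 1.6435
Sum = 3.0000 + 2.1704 + 1.6435 = 6.8138

6.81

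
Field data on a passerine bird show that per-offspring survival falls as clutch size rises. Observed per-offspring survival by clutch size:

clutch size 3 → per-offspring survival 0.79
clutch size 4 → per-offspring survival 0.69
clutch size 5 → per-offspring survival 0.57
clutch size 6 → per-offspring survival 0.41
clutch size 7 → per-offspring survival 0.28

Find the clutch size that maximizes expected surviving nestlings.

5

Expected surviving nestlings = c × s(c):
  c=3: 3 × 0.79 = 2.370
  c=4: 4 × 0.69 = 2.760
  c=5: 5 × 0.57 = 2.850
  c=6: 6 × 0.41 = 2.460
  c=7: 7 × 0.28 = 1.960
Maximum at c = 5 (2.850 surviving nestlings).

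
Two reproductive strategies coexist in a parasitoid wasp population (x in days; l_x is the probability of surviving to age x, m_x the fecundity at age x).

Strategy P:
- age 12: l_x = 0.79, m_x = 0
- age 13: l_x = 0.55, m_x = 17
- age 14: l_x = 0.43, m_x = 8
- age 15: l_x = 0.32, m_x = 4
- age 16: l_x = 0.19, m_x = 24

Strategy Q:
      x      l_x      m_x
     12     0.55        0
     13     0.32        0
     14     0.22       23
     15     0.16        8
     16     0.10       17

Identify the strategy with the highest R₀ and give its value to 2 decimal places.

18.63

Strategy P: R₀ = 0.79×0 + 0.55×17 + 0.43×8 + 0.32×4 + 0.19×24 = 18.6300
Strategy Q: R₀ = 0.55×0 + 0.32×0 + 0.22×23 + 0.16×8 + 0.10×17 = 8.0400
Highest R₀: strategy P with 18.6300.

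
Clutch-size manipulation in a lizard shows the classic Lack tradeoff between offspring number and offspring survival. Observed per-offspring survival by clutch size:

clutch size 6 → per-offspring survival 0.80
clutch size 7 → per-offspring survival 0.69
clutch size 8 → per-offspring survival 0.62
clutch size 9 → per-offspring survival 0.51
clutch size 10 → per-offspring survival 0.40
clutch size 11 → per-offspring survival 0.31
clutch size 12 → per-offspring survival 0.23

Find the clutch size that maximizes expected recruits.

Expected recruits = c × s(c):
  c=6: 6 × 0.80 = 4.800
  c=7: 7 × 0.69 = 4.830
  c=8: 8 × 0.62 = 4.960
  c=9: 9 × 0.51 = 4.590
  c=10: 10 × 0.40 = 4.000
  c=11: 11 × 0.31 = 3.410
  c=12: 12 × 0.23 = 2.760
Maximum at c = 8 (4.960 recruits).

8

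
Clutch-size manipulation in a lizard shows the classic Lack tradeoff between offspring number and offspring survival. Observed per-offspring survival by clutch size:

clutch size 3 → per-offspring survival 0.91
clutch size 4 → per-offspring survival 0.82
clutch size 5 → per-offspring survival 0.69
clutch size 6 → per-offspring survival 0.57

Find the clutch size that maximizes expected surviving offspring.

Expected surviving offspring = c × s(c):
  c=3: 3 × 0.91 = 2.730
  c=4: 4 × 0.82 = 3.280
  c=5: 5 × 0.69 = 3.450
  c=6: 6 × 0.57 = 3.420
Maximum at c = 5 (3.450 surviving offspring).

5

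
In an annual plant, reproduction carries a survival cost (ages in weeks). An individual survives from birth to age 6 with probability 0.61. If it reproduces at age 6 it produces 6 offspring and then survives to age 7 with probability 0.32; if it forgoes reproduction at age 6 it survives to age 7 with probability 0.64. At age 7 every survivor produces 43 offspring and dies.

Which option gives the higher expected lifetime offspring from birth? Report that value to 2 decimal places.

breed at age 6: R₀ = 0.61 × (6 + 0.32 × 43) = 0.61 × 19.7600 = 12.0536
delay to age 7: R₀ = 0.61 × (0.64 × 43) = 0.61 × 27.5200 = 16.7872
Higher: delay to age 7 (16.7872).

16.79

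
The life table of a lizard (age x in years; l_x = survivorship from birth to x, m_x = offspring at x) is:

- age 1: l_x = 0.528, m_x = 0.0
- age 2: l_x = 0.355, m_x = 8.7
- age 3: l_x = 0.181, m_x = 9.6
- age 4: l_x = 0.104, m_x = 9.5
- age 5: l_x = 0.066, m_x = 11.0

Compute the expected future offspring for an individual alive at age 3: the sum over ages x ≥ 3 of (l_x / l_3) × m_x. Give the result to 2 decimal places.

l_3 = 0.181. Conditional survival from age 3 to x is l_x / l_3.
  x=3: (0.181/0.181) × 9.6 = 9.6000
  x=4: (0.104/0.181) × 9.5 = 5.4586
  x=5: (0.066/0.181) × 11.0 = 4.0110
Sum = 9.6000 + 5.4586 + 4.0110 = 19.0696

19.07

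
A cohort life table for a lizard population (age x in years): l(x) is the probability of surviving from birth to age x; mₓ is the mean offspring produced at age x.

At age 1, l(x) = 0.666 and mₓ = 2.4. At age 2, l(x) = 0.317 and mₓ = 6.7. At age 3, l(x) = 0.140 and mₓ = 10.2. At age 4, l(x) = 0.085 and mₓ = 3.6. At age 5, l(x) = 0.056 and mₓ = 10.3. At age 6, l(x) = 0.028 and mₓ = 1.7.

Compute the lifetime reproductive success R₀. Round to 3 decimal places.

R₀ = Σ l(x) mₓ:
  age 1: 0.666 × 2.4 = 1.5984
  age 2: 0.317 × 6.7 = 2.1239
  age 3: 0.140 × 10.2 = 1.4280
  age 4: 0.085 × 3.6 = 0.3060
  age 5: 0.056 × 10.3 = 0.5768
  age 6: 0.028 × 1.7 = 0.0476
R₀ = 1.5984 + 2.1239 + 1.4280 + 0.3060 + 0.5768 + 0.0476 = 6.0807

6.081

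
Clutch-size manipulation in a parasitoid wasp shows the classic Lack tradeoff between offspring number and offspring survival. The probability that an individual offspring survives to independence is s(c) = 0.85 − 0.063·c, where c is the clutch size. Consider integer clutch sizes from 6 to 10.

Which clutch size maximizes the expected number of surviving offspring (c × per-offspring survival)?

Expected surviving offspring = c × s(c):
  c=6: 6 × 0.472 = 2.832
  c=7: 7 × 0.409 = 2.863
  c=8: 8 × 0.346 = 2.768
  c=9: 9 × 0.283 = 2.547
  c=10: 10 × 0.220 = 2.200
Maximum at c = 7 (2.863 surviving offspring).

7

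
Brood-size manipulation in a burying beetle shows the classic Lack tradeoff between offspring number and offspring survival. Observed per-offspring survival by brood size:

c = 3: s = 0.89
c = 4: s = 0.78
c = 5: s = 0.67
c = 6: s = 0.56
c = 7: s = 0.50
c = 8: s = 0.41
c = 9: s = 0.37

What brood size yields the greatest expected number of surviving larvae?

7

Expected surviving larvae = c × s(c):
  c=3: 3 × 0.89 = 2.670
  c=4: 4 × 0.78 = 3.120
  c=5: 5 × 0.67 = 3.350
  c=6: 6 × 0.56 = 3.360
  c=7: 7 × 0.50 = 3.500
  c=8: 8 × 0.41 = 3.280
  c=9: 9 × 0.37 = 3.330
Maximum at c = 7 (3.500 surviving larvae).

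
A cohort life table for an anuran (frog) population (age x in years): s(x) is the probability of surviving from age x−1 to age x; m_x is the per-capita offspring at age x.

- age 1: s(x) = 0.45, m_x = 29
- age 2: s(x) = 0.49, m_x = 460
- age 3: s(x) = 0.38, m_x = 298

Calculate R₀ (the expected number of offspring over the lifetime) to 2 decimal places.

139.45

Survivorship from birth: l_x = s_1·s_2·…·s_x.
  l_1 = 0.45000
  l_2 = 0.22050
  l_3 = 0.08379
R₀ = Σ l_x m_x:
  age 1: 0.45000 × 29 = 13.0500
  age 2: 0.22050 × 460 = 101.4300
  age 3: 0.08379 × 298 = 24.9694
R₀ = 13.0500 + 101.4300 + 24.9694 = 139.4494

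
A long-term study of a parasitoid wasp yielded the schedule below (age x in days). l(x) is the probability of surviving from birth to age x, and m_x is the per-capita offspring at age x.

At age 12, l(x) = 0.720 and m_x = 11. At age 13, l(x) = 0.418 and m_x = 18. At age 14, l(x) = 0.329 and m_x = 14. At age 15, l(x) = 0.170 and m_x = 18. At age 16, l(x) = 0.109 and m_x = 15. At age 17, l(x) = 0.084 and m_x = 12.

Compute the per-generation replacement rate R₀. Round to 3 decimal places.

R₀ = Σ l(x) m_x:
  age 12: 0.720 × 11 = 7.9200
  age 13: 0.418 × 18 = 7.5240
  age 14: 0.329 × 14 = 4.6060
  age 15: 0.170 × 18 = 3.0600
  age 16: 0.109 × 15 = 1.6350
  age 17: 0.084 × 12 = 1.0080
R₀ = 7.9200 + 7.5240 + 4.6060 + 3.0600 + 1.6350 + 1.0080 = 25.7530

25.753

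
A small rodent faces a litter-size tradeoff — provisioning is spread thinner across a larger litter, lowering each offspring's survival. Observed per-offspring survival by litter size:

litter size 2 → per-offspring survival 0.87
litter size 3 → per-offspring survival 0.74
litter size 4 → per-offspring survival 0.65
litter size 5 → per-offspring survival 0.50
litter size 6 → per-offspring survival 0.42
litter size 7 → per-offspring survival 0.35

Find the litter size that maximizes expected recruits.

4

Expected recruits = c × s(c):
  c=2: 2 × 0.87 = 1.740
  c=3: 3 × 0.74 = 2.220
  c=4: 4 × 0.65 = 2.600
  c=5: 5 × 0.50 = 2.500
  c=6: 6 × 0.42 = 2.520
  c=7: 7 × 0.35 = 2.450
Maximum at c = 4 (2.600 recruits).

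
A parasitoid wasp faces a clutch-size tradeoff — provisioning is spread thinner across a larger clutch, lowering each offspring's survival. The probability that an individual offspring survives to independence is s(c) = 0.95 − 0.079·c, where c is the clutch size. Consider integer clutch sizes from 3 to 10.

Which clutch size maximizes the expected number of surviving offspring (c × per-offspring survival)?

Expected surviving offspring = c × s(c):
  c=3: 3 × 0.713 = 2.139
  c=4: 4 × 0.634 = 2.536
  c=5: 5 × 0.555 = 2.775
  c=6: 6 × 0.476 = 2.856
  c=7: 7 × 0.397 = 2.779
  c=8: 8 × 0.318 = 2.544
  c=9: 9 × 0.239 = 2.151
  c=10: 10 × 0.160 = 1.600
Maximum at c = 6 (2.856 surviving offspring).

6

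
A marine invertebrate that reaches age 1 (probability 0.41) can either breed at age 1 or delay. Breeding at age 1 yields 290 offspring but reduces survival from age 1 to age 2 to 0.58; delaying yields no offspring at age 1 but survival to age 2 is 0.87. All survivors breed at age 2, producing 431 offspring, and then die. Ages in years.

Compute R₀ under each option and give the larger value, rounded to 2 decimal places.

221.39

breed at age 1: R₀ = 0.41 × (290 + 0.58 × 431) = 0.41 × 539.9800 = 221.3918
delay to age 2: R₀ = 0.41 × (0.87 × 431) = 0.41 × 374.9700 = 153.7377
Higher: breed at age 1 (221.3918).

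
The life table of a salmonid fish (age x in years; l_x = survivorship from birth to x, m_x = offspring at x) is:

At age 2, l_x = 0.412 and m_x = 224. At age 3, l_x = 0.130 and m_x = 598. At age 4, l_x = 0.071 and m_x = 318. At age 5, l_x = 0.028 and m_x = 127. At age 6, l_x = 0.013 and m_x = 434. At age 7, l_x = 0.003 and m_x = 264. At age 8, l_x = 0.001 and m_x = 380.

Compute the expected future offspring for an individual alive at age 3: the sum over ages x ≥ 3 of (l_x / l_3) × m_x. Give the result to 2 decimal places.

l_3 = 0.130. Conditional survival from age 3 to x is l_x / l_3.
  x=3: (0.130/0.130) × 598 = 598.0000
  x=4: (0.071/0.130) × 318 = 173.6769
  x=5: (0.028/0.130) × 127 = 27.3538
  x=6: (0.013/0.130) × 434 = 43.4000
  x=7: (0.003/0.130) × 264 = 6.0923
  x=8: (0.001/0.130) × 380 = 2.9231
Sum = 598.0000 + 173.6769 + 27.3538 + 43.4000 + 6.0923 + 2.9231 = 851.4462

851.45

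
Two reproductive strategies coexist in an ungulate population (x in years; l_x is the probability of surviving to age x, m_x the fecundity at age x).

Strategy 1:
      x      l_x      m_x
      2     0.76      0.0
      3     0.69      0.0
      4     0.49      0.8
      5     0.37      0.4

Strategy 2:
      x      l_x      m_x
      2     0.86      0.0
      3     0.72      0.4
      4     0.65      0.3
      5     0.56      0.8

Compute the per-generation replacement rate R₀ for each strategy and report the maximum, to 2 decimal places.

Strategy 1: R₀ = 0.76×0.0 + 0.69×0.0 + 0.49×0.8 + 0.37×0.4 = 0.5400
Strategy 2: R₀ = 0.86×0.0 + 0.72×0.4 + 0.65×0.3 + 0.56×0.8 = 0.9310
Highest R₀: strategy 2 with 0.9310.

0.93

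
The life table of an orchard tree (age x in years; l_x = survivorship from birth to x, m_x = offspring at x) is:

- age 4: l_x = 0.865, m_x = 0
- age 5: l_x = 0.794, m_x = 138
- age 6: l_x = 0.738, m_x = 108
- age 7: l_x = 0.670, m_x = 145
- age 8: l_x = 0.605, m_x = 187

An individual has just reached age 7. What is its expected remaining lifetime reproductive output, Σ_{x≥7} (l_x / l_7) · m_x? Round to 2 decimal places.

l_7 = 0.670. Conditional survival from age 7 to x is l_x / l_7.
  x=7: (0.670/0.670) × 145 = 145.0000
  x=8: (0.605/0.670) × 187 = 168.8582
Sum = 145.0000 + 168.8582 = 313.8582

313.86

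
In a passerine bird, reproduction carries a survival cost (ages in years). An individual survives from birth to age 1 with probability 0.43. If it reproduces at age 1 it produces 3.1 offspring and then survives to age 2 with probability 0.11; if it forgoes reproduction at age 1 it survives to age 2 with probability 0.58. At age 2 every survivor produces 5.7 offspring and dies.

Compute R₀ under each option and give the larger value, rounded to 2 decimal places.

1.60

breed at age 1: R₀ = 0.43 × (3.1 + 0.11 × 5.7) = 0.43 × 3.7270 = 1.6026
delay to age 2: R₀ = 0.43 × (0.58 × 5.7) = 0.43 × 3.3060 = 1.4216
Higher: breed at age 1 (1.6026).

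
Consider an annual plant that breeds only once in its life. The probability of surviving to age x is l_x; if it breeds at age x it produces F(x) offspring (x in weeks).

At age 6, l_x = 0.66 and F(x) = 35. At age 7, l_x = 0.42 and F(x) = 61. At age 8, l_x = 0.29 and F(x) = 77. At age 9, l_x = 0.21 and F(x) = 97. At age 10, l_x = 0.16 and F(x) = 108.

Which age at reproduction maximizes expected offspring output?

7

Expected offspring if breeding at age x = l_x × F(x):
  age 6: 0.66 × 35 = 23.100
  age 7: 0.42 × 61 = 25.620
  age 8: 0.29 × 77 = 22.330
  age 9: 0.21 × 97 = 20.370
  age 10: 0.16 × 108 = 17.280
Maximum at age 7 (25.620).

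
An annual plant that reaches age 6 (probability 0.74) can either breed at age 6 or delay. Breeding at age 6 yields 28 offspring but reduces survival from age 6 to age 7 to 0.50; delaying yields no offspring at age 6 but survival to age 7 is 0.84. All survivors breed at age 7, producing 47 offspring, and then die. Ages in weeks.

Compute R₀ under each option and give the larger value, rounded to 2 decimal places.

breed at age 6: R₀ = 0.74 × (28 + 0.50 × 47) = 0.74 × 51.5000 = 38.1100
delay to age 7: R₀ = 0.74 × (0.84 × 47) = 0.74 × 39.4800 = 29.2152
Higher: breed at age 6 (38.1100).

38.11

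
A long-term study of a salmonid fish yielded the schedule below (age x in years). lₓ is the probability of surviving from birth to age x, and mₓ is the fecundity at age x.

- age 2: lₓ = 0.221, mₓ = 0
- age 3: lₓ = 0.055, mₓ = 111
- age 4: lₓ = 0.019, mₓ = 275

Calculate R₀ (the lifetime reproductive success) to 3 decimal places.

R₀ = Σ lₓ mₓ:
  age 2: 0.221 × 0 = 0.0000
  age 3: 0.055 × 111 = 6.1050
  age 4: 0.019 × 275 = 5.2250
R₀ = 0.0000 + 6.1050 + 5.2250 = 11.3300

11.330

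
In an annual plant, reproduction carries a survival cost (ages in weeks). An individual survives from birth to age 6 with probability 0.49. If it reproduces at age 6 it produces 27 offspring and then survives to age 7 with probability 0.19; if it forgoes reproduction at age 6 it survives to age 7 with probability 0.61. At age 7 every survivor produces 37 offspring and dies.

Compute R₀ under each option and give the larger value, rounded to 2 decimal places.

breed at age 6: R₀ = 0.49 × (27 + 0.19 × 37) = 0.49 × 34.0300 = 16.6747
delay to age 7: R₀ = 0.49 × (0.61 × 37) = 0.49 × 22.5700 = 11.0593
Higher: breed at age 6 (16.6747).

16.67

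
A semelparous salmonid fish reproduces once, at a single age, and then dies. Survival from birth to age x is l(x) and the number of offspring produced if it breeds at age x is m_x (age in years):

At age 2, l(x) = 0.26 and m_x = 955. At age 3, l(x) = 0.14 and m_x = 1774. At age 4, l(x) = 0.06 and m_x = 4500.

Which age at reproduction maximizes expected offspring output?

4

Expected offspring if breeding at age x = l(x) × m_x:
  age 2: 0.26 × 955 = 248.300
  age 3: 0.14 × 1774 = 248.360
  age 4: 0.06 × 4500 = 270.000
Maximum at age 4 (270.000).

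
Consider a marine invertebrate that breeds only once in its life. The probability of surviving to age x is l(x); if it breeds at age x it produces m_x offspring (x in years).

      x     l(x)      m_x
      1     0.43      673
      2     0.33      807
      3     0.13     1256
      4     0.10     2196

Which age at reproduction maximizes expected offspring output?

1

Expected offspring if breeding at age x = l(x) × m_x:
  age 1: 0.43 × 673 = 289.390
  age 2: 0.33 × 807 = 266.310
  age 3: 0.13 × 1256 = 163.280
  age 4: 0.10 × 2196 = 219.600
Maximum at age 1 (289.390).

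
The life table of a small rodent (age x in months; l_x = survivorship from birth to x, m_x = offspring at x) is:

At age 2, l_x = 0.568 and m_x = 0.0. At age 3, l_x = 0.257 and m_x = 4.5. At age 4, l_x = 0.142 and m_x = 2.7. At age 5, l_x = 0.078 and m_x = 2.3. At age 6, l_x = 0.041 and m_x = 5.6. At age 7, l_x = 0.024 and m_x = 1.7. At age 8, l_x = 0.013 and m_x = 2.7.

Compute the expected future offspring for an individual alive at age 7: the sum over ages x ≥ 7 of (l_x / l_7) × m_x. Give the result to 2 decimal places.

l_7 = 0.024. Conditional survival from age 7 to x is l_x / l_7.
  x=7: (0.024/0.024) × 1.7 = 1.7000
  x=8: (0.013/0.024) × 2.7 = 1.4625
Sum = 1.7000 + 1.4625 = 3.1625

3.16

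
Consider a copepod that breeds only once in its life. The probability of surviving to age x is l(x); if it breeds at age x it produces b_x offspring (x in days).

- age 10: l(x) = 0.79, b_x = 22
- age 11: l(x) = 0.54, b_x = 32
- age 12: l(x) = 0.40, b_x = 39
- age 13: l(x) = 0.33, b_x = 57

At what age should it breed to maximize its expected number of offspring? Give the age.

Expected offspring if breeding at age x = l(x) × b_x:
  age 10: 0.79 × 22 = 17.380
  age 11: 0.54 × 32 = 17.280
  age 12: 0.40 × 39 = 15.600
  age 13: 0.33 × 57 = 18.810
Maximum at age 13 (18.810).

13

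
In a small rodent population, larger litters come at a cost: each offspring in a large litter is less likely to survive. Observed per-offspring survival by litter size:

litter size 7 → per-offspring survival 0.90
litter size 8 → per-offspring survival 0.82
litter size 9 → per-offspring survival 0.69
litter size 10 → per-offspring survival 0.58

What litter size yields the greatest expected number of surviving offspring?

8

Expected surviving offspring = c × s(c):
  c=7: 7 × 0.90 = 6.300
  c=8: 8 × 0.82 = 6.560
  c=9: 9 × 0.69 = 6.210
  c=10: 10 × 0.58 = 5.800
Maximum at c = 8 (6.560 surviving offspring).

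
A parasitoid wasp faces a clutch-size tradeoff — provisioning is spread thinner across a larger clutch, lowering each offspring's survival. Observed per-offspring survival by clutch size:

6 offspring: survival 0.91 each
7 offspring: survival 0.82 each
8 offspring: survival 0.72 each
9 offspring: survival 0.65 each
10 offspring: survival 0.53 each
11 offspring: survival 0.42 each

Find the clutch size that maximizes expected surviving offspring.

9

Expected surviving offspring = c × s(c):
  c=6: 6 × 0.91 = 5.460
  c=7: 7 × 0.82 = 5.740
  c=8: 8 × 0.72 = 5.760
  c=9: 9 × 0.65 = 5.850
  c=10: 10 × 0.53 = 5.300
  c=11: 11 × 0.42 = 4.620
Maximum at c = 9 (5.850 surviving offspring).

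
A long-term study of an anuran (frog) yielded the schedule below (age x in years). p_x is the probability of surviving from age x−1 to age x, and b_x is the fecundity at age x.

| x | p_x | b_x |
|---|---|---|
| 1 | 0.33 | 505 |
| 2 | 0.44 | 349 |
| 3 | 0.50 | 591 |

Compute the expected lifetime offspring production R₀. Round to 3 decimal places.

260.231

Survivorship from birth: l_x = p_1·p_2·…·p_x.
  l_1 = 0.33000
  l_2 = 0.14520
  l_3 = 0.07260
R₀ = Σ l_x b_x:
  age 1: 0.33000 × 505 = 166.6500
  age 2: 0.14520 × 349 = 50.6748
  age 3: 0.07260 × 591 = 42.9066
R₀ = 166.6500 + 50.6748 + 42.9066 = 260.2314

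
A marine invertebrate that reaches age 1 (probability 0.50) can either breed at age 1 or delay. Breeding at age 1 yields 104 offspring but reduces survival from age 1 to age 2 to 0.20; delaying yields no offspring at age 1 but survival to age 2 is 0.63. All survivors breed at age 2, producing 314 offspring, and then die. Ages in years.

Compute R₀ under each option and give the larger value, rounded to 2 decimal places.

breed at age 1: R₀ = 0.50 × (104 + 0.20 × 314) = 0.50 × 166.8000 = 83.4000
delay to age 2: R₀ = 0.50 × (0.63 × 314) = 0.50 × 197.8200 = 98.9100
Higher: delay to age 2 (98.9100).

98.91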